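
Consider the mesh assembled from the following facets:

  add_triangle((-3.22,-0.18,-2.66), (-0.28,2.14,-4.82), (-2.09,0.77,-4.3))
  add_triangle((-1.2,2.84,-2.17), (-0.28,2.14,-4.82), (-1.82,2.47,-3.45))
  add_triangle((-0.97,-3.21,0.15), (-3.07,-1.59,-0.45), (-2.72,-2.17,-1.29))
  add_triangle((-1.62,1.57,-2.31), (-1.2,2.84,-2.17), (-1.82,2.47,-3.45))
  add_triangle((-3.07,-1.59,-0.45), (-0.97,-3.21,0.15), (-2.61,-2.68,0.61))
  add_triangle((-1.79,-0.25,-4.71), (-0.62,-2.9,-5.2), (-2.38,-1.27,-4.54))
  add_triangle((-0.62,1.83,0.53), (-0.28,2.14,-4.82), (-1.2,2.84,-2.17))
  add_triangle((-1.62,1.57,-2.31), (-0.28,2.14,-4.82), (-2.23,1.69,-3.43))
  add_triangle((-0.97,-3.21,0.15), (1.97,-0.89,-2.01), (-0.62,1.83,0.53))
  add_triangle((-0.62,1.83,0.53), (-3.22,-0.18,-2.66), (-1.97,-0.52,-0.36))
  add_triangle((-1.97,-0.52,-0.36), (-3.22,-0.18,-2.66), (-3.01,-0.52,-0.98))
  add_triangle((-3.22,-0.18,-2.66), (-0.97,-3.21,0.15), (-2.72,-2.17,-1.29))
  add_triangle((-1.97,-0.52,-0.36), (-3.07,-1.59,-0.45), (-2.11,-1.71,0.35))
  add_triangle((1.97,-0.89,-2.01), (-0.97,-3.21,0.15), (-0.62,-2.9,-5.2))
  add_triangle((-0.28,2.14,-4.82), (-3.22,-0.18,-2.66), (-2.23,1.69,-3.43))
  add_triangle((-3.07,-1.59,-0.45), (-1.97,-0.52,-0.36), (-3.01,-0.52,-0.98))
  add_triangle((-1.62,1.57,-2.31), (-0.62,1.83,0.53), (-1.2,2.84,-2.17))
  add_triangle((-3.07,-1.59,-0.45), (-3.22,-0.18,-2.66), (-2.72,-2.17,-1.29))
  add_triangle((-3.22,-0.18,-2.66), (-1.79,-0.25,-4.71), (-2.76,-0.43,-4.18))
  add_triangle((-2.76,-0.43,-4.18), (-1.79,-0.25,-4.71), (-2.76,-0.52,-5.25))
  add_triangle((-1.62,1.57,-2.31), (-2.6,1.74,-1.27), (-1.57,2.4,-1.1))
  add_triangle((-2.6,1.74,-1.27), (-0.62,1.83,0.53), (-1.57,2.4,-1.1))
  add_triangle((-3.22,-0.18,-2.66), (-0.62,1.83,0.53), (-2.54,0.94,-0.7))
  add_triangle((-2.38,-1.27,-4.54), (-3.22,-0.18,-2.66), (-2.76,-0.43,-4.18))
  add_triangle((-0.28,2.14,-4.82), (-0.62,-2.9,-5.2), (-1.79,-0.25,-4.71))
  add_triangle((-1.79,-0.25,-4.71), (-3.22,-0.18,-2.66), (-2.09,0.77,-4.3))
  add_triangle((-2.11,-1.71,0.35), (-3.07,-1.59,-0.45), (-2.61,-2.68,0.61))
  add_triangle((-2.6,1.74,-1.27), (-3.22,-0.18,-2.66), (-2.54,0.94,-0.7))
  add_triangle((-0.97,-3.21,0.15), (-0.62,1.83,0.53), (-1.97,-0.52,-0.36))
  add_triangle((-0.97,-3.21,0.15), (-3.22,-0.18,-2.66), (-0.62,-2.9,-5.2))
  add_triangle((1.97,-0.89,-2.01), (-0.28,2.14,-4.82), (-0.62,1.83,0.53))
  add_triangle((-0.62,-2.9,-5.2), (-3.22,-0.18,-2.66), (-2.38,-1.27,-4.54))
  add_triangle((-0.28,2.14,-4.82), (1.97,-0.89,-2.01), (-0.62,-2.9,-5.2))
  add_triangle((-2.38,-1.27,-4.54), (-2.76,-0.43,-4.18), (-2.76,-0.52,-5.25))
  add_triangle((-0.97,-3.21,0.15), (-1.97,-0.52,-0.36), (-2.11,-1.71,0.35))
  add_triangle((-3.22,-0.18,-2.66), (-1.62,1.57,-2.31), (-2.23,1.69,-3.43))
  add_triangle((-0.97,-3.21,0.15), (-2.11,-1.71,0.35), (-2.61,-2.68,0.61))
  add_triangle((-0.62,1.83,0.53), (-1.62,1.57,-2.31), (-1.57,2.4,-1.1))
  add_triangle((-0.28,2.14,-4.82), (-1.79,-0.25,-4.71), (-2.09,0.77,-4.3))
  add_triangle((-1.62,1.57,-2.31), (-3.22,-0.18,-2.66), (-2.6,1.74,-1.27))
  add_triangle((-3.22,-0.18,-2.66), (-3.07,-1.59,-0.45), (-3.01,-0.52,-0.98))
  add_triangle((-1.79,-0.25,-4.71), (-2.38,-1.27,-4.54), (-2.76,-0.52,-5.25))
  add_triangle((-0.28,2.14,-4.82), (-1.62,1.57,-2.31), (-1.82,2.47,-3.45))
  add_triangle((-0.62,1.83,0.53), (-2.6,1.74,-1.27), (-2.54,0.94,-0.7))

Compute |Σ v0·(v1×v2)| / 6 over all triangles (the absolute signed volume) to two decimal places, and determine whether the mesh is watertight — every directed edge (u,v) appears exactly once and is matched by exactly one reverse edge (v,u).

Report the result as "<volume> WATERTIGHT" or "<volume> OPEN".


61.72 WATERTIGHT

Per-triangle v0·(v1×v2)/6:
  t1: +0.7933
  t2: +1.6321
  t3: +1.3486
  t4: +0.2996
  t5: +1.1765
  t6: +2.4439
  t7: +0.8007
  t8: +0.6886
  t9: -0.5502
  t10: +1.4975
  t11: -0.0921
  t12: +0.5905
  t13: +0.1463
  t14: +6.1097
  t15: +2.6319
  t16: +0.1001
  t17: +0.7926
  t18: +1.5307
  t19: +0.3252
  t20: +0.0970
  t21: +0.8178
  t22: +0.6912
  t23: -0.7941
  t24: +0.7785
  t25: +5.7471
  t26: +1.7450
  t27: +0.1346
  t28: +0.9050
  t29: +0.8381
  t30: +9.4022
  t31: +2.5304
  t32: +1.0976
  t33: +9.1869
  t34: +0.4039
  t35: -0.5895
  t36: +0.4687
  t37: -0.1531
  t38: +0.0425
  t39: +2.0733
  t40: +1.7655
  t41: +0.7530
  t42: +0.4938
  t43: +0.4116
  t44: +0.6058
Σ = +61.7182 → |volume| = 61.72

Directed edges: 132 total, each appears once with its reverse present → watertight.


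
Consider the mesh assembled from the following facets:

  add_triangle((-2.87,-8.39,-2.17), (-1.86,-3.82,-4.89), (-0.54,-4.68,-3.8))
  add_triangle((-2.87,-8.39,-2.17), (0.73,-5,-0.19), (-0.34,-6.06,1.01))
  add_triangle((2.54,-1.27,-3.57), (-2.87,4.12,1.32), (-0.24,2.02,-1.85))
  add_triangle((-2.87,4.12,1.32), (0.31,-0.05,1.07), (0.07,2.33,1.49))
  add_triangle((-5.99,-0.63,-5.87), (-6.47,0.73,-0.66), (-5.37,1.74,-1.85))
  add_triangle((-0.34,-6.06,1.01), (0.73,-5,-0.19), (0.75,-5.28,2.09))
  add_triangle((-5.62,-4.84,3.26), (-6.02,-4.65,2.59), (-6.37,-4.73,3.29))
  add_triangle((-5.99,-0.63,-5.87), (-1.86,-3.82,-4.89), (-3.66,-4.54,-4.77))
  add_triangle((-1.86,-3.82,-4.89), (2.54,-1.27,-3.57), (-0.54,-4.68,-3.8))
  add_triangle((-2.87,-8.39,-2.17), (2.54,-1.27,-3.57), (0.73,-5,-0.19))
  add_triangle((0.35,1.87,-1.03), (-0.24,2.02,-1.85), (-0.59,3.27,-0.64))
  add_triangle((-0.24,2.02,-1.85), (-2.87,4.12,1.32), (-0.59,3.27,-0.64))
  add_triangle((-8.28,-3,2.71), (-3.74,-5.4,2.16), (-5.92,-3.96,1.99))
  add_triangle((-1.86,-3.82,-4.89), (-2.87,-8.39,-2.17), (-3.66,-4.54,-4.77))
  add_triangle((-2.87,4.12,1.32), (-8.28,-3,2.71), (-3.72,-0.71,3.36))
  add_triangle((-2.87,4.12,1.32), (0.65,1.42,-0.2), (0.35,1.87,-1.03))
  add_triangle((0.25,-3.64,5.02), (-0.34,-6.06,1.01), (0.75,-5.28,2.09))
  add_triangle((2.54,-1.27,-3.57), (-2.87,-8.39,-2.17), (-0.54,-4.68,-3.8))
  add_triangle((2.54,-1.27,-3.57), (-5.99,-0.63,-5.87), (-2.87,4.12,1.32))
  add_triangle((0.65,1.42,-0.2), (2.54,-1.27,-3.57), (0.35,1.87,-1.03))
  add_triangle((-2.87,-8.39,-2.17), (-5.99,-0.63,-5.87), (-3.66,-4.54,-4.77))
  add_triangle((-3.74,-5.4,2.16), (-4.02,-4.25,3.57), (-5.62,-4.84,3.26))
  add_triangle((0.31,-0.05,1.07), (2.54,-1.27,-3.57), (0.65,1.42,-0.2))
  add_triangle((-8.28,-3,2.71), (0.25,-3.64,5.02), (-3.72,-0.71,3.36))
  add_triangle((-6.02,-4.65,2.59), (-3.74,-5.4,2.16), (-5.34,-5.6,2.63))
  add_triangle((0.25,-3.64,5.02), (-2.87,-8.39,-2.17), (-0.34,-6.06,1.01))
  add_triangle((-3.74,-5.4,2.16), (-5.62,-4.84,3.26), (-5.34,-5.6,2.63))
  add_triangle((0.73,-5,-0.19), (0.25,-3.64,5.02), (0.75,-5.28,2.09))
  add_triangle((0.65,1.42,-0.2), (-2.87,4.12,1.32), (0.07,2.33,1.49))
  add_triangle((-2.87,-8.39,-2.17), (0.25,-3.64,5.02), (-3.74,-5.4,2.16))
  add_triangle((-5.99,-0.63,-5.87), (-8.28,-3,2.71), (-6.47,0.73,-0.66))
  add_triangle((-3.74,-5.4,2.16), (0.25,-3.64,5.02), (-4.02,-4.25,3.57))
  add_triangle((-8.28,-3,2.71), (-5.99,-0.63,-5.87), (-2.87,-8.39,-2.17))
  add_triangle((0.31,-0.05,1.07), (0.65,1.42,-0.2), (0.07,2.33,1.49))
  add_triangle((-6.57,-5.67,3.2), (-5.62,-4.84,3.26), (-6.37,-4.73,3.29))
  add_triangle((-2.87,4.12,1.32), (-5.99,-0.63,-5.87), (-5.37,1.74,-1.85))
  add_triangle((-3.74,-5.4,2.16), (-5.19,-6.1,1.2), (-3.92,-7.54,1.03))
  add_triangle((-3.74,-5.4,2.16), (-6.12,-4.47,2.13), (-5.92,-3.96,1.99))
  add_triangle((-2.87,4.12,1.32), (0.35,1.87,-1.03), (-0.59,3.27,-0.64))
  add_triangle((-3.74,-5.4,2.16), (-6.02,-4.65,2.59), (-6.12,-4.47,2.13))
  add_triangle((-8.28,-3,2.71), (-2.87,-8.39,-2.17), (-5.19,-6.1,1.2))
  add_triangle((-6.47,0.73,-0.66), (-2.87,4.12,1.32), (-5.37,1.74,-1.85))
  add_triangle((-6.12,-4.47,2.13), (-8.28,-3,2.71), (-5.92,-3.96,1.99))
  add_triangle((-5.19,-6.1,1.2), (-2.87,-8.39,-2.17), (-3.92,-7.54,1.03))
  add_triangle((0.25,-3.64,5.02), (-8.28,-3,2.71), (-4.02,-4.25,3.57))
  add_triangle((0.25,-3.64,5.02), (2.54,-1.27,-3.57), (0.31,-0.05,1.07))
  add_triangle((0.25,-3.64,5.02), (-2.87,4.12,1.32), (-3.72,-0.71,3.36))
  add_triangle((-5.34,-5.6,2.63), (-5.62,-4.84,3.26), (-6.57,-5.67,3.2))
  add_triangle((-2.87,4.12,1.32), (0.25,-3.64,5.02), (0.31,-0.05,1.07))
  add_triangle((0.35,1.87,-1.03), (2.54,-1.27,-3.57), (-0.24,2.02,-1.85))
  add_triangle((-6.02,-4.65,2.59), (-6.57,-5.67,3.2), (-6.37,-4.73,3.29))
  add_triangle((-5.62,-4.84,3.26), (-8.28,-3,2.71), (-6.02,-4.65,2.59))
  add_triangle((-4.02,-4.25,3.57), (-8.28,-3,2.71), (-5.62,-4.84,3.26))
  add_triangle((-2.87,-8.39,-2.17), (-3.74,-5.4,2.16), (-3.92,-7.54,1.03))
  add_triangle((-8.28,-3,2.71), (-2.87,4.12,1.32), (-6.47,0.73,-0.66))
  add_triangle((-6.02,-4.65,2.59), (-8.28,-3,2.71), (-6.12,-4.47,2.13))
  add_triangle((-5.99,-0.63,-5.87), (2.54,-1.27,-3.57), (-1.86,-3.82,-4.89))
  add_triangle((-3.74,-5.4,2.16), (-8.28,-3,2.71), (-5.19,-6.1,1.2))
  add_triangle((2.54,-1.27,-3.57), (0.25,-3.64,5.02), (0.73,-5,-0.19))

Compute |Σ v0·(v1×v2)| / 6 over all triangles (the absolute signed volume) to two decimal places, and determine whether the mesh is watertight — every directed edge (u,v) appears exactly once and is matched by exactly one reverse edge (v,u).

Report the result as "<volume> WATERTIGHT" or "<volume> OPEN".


427.99 OPEN

Per-triangle v0·(v1×v2)/6:
  t1: +7.7921
  t2: +6.1218
  t3: -0.3034
  t4: +1.1221
  t5: +8.2651
  t6: +2.3163
  t7: -0.4359
  t8: +8.4418
  t9: +6.5578
  t10: +15.6501
  t11: +0.4999
  t12: +1.5417
  t13: -2.0517
  t14: +8.7144
  t15: +14.9206
  t16: +1.0904
  t17: +4.1085
  t18: +5.9618
  t19: +20.4062
  t20: +1.0152
  t21: +12.2201
  t22: +2.5341
  t23: +1.0806
  t24: +15.5205
  t25: +0.0224
  t26: +9.0577
  t27: +0.9455
  t28: -0.4475
  t29: +1.5983
  t30: +23.2146
  t31: +27.3160
  t32: +8.1166
  t33: +86.0355
  t34: +0.3939
  t35: +0.4372
  t36: +5.5554
  t37: +3.1784
  t38: -0.1270
  t39: +0.0270
  t40: +1.1252
  t41: +13.0477
  t42: +7.3030
  t43: +0.1551
  t44: +7.7247
  t45: +8.0621
  t46: +2.4793
  t47: +12.2726
  t48: +0.5678
  t49: +2.8734
  t50: +1.4608
  t51: +0.3994
  t52: +2.4423
  t53: +3.2458
  t54: -1.2196
  t55: +21.3931
  t56: +1.4938
  t57: +17.2169
  t58: +8.2334
  t59: +9.2954
Σ = +427.9858 → |volume| = 427.99

Directed edges: 177 total; 3 unmatched, e.g. (-5.34,-5.6,2.63)→(-6.02,-4.65,2.59) → open.


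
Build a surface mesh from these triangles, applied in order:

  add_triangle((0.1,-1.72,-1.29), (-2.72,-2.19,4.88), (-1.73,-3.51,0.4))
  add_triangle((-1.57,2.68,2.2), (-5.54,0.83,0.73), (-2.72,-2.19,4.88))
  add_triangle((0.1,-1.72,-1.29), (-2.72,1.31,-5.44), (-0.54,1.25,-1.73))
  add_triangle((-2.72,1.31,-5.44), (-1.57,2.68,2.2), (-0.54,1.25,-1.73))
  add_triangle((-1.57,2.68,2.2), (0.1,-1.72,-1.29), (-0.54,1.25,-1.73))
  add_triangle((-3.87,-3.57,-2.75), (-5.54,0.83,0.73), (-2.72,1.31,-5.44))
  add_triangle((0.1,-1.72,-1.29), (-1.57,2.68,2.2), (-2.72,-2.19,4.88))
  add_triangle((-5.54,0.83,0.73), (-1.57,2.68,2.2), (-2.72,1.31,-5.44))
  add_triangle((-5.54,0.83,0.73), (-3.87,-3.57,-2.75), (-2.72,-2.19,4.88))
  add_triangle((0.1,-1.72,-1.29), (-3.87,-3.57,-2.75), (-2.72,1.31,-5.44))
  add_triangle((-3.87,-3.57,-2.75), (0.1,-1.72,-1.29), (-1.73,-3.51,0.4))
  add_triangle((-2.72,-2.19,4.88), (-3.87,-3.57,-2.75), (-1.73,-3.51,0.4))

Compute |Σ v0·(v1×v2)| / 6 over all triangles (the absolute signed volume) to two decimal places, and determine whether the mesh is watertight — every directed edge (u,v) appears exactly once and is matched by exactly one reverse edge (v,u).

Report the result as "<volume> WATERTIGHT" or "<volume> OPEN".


101.27 WATERTIGHT

Per-triangle v0·(v1×v2)/6:
  t1: +1.1411
  t2: +14.9870
  t3: +1.1613
  t4: +2.9633
  t5: -1.1069
  t6: +24.9340
  t7: -2.4891
  t8: +14.7499
  t9: +25.1437
  t10: +7.4523
  t11: +3.5849
  t12: +8.7465
Σ = +101.2680 → |volume| = 101.27

Directed edges: 36 total, each appears once with its reverse present → watertight.


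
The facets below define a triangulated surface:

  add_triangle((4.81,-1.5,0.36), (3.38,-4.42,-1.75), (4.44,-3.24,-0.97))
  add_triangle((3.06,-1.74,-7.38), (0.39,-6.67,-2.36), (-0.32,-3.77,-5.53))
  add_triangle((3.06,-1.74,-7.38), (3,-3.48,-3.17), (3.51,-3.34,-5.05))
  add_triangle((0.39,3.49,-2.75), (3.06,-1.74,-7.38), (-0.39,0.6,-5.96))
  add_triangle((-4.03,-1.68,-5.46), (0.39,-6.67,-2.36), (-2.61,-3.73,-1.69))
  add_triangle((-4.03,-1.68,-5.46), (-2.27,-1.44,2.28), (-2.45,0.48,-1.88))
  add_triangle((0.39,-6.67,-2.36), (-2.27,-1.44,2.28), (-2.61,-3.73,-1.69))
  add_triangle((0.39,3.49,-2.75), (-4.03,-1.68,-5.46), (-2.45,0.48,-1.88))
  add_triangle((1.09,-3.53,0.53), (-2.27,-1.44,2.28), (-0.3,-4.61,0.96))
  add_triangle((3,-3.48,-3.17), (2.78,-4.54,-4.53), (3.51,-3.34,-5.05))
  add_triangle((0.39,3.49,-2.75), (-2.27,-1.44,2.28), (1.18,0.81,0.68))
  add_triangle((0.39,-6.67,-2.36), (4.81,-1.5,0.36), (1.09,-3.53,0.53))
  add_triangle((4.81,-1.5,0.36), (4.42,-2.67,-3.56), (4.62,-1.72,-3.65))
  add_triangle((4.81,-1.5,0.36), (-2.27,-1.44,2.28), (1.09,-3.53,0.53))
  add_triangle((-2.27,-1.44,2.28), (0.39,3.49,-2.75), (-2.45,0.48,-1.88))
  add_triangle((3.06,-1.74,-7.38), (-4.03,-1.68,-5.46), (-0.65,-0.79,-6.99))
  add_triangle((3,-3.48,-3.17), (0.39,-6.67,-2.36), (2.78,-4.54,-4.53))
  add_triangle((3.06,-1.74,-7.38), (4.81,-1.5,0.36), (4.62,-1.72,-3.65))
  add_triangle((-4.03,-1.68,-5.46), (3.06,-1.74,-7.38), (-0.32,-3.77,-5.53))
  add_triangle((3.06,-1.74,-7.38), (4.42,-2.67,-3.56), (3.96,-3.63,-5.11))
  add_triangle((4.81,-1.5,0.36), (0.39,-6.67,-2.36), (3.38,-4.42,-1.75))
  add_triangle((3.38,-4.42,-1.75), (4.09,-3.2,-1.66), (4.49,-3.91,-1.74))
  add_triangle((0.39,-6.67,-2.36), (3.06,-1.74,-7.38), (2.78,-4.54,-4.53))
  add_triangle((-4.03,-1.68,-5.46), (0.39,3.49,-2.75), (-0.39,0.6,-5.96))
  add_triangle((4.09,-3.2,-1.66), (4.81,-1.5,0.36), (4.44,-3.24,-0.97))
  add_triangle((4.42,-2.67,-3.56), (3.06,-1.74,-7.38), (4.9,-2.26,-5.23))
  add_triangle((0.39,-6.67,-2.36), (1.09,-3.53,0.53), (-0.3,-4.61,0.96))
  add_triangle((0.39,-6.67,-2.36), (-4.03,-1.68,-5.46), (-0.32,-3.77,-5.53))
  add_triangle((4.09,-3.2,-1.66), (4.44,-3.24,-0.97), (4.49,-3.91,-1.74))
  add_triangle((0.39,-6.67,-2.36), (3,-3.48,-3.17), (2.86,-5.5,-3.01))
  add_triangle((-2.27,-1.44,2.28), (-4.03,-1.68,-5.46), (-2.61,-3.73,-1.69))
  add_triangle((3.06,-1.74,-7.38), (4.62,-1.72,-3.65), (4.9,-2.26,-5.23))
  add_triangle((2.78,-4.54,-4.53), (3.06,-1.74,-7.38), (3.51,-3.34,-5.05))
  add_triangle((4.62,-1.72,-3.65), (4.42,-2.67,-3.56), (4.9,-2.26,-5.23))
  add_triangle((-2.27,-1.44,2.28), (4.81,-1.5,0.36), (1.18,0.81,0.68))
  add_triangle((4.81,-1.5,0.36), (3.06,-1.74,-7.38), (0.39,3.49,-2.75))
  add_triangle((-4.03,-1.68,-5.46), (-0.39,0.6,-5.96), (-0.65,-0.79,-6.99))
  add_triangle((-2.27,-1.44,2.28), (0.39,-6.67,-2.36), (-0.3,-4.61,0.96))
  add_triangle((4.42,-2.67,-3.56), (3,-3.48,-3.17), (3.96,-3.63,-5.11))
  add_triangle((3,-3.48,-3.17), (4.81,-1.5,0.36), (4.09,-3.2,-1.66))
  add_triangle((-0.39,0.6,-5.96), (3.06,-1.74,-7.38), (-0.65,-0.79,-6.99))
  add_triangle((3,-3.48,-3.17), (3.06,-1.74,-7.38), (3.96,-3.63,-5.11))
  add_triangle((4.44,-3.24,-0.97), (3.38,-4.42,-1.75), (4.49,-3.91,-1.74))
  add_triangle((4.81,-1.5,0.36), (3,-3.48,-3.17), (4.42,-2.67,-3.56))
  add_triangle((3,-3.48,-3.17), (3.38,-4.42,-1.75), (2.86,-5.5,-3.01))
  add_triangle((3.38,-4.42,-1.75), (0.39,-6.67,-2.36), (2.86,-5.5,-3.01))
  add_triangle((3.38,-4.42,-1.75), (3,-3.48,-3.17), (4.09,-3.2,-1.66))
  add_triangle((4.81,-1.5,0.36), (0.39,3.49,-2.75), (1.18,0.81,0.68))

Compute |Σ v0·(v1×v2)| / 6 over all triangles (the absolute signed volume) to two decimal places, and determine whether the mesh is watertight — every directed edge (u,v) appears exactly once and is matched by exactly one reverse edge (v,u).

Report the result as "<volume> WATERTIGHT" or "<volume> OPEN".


254.40 WATERTIGHT

Per-triangle v0·(v1×v2)/6:
  t1: +0.5349
  t2: +17.8632
  t3: -0.3034
  t4: +12.7138
  t5: +13.5978
  t6: +5.8778
  t7: +9.7389
  t8: +6.5228
  t9: +1.6649
  t10: +1.4644
  t11: +2.3430
  t12: +8.4641
  t13: +3.2664
  t14: +5.4932
  t15: +3.5103
  t16: +8.3564
  t17: +3.6697
  t18: -0.8135
  t19: +17.8299
  t20: +4.6358
  t21: +4.0679
  t22: +0.2020
  t23: +9.2939
  t24: +10.4600
  t25: +0.9152
  t26: +2.4320
  t27: +3.6715
  t28: +16.3336
  t29: +0.2383
  t30: +2.1631
  t31: +8.8912
  t32: +1.0365
  t33: +3.6636
  t34: +1.0490
  t35: +3.3324
  t36: +23.7811
  t37: +5.0228
  t38: +5.0150
  t39: +1.6722
  t40: +1.2267
  t41: +5.7318
  t42: +1.1603
  t43: +0.6231
  t44: +4.4216
  t45: +1.9846
  t46: +3.1670
  t47: +2.0710
  t48: +4.3376
Σ = +254.3954 → |volume| = 254.40

Directed edges: 144 total, each appears once with its reverse present → watertight.


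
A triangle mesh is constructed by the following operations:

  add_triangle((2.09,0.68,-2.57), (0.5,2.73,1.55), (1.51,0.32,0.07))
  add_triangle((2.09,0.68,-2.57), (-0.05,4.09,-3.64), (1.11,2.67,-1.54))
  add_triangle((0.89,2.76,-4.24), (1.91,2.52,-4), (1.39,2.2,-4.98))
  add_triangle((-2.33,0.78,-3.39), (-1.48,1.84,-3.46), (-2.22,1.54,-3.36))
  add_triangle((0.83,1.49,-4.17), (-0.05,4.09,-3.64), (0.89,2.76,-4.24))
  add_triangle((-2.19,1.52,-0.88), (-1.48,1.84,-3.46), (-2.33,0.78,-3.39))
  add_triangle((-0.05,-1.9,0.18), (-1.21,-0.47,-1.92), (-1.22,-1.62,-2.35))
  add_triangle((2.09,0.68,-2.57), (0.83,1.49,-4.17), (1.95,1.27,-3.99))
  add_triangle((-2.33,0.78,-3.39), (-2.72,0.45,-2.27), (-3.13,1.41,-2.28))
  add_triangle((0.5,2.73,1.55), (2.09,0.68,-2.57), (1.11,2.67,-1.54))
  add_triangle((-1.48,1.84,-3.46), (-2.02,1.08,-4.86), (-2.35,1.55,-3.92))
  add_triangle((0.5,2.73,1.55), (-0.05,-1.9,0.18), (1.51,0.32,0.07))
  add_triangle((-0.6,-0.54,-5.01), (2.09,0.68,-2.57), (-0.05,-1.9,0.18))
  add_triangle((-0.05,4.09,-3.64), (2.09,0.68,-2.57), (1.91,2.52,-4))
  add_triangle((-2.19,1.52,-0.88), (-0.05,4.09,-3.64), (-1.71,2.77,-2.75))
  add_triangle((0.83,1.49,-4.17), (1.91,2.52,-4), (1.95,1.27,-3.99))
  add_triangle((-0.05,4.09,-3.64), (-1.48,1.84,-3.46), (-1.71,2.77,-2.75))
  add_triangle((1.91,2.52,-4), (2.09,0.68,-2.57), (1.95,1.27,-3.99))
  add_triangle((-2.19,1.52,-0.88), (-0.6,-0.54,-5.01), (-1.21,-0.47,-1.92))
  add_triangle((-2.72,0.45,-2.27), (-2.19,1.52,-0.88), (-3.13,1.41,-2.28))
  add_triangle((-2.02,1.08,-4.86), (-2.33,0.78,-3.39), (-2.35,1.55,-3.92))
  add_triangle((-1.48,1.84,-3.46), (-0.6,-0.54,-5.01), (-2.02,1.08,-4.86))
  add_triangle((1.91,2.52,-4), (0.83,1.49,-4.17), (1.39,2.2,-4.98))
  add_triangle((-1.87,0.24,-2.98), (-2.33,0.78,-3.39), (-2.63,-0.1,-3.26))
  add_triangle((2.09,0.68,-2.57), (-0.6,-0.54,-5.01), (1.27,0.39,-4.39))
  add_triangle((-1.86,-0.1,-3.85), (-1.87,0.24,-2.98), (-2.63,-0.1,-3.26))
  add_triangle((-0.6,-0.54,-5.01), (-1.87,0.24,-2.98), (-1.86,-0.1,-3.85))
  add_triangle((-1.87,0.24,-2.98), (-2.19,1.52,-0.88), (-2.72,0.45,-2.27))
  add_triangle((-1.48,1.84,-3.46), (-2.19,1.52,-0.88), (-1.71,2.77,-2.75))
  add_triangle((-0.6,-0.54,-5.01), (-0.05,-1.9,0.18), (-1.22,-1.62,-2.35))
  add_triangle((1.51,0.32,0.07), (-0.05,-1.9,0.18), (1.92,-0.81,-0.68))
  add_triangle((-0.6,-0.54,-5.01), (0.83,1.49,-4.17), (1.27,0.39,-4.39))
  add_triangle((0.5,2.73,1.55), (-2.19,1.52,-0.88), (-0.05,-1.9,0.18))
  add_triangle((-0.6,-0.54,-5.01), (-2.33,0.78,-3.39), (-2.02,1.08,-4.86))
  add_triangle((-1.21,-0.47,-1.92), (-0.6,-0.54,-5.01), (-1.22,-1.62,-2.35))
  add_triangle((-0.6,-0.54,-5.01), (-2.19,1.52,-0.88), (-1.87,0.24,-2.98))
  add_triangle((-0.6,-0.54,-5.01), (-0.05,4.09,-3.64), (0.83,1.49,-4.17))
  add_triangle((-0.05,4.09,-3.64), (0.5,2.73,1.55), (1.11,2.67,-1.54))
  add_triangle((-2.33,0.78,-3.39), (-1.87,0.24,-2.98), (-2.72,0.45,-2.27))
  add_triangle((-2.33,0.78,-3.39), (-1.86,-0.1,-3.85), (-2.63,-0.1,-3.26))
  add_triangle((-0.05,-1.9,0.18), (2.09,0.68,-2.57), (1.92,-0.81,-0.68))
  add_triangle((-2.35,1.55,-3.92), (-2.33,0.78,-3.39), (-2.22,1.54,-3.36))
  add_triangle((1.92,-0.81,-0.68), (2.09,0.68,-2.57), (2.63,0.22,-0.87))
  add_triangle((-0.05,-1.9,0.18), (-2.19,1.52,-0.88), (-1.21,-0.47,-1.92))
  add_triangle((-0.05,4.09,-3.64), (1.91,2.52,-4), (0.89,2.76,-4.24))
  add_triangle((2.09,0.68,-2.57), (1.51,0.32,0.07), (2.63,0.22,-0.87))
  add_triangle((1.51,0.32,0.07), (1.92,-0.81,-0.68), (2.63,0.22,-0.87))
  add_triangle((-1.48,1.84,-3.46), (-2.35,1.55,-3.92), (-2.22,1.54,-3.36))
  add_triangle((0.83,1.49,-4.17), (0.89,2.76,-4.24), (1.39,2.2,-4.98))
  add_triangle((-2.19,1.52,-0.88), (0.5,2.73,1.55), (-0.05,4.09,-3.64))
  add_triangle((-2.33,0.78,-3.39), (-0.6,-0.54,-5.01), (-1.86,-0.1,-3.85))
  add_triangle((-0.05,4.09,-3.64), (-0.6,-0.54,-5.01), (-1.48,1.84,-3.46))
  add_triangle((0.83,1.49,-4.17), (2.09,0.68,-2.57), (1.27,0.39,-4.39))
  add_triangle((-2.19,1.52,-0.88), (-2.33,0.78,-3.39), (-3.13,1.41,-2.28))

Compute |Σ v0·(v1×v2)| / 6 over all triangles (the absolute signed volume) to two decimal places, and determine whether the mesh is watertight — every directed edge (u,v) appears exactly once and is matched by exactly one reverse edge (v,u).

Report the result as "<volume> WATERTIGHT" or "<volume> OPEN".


Per-triangle v0·(v1×v2)/6:
  t1: +1.8523
  t2: +2.7265
  t3: +0.7675
  t4: -0.3364
  t5: +0.7595
  t6: +1.6035
  t7: +0.2170
  t8: +0.0206
  t9: +0.6440
  t10: +1.8976
  t11: +0.6022
  t12: +0.8464
  t13: +3.7857
  t14: -0.0859
  t15: +0.9617
  t16: +0.9967
  t17: +1.7993
  t18: +0.6874
  t19: +1.7794
  t20: +0.2090
  t21: +0.4909
  t22: +1.2300
  t23: +0.0233
  t24: -0.1836
  t25: +0.2932
  t26: -0.2191
  t27: -0.2576
  t28: -0.7151
  t29: +1.0437
  t30: +1.4226
  t31: +0.4215
  t32: +1.9500
  t33: +1.1774
  t34: +1.2014
  t35: +0.9123
  t36: -1.0634
  t37: +4.3506
  t38: +2.7957
  t39: +0.2993
  t40: +0.5945
  t41: +1.0438
  t42: +0.1164
  t43: +0.8092
  t44: +1.1082
  t45: +1.2532
  t46: +0.2856
  t47: +0.2385
  t48: +0.1455
  t49: +0.3316
  t50: +6.0625
  t51: +0.8319
  t52: +4.7015
  t53: +1.2274
  t54: +0.3705
Σ = +56.0271 → |volume| = 56.03

Directed edges: 162 total, each appears once with its reverse present → watertight.

56.03 WATERTIGHT


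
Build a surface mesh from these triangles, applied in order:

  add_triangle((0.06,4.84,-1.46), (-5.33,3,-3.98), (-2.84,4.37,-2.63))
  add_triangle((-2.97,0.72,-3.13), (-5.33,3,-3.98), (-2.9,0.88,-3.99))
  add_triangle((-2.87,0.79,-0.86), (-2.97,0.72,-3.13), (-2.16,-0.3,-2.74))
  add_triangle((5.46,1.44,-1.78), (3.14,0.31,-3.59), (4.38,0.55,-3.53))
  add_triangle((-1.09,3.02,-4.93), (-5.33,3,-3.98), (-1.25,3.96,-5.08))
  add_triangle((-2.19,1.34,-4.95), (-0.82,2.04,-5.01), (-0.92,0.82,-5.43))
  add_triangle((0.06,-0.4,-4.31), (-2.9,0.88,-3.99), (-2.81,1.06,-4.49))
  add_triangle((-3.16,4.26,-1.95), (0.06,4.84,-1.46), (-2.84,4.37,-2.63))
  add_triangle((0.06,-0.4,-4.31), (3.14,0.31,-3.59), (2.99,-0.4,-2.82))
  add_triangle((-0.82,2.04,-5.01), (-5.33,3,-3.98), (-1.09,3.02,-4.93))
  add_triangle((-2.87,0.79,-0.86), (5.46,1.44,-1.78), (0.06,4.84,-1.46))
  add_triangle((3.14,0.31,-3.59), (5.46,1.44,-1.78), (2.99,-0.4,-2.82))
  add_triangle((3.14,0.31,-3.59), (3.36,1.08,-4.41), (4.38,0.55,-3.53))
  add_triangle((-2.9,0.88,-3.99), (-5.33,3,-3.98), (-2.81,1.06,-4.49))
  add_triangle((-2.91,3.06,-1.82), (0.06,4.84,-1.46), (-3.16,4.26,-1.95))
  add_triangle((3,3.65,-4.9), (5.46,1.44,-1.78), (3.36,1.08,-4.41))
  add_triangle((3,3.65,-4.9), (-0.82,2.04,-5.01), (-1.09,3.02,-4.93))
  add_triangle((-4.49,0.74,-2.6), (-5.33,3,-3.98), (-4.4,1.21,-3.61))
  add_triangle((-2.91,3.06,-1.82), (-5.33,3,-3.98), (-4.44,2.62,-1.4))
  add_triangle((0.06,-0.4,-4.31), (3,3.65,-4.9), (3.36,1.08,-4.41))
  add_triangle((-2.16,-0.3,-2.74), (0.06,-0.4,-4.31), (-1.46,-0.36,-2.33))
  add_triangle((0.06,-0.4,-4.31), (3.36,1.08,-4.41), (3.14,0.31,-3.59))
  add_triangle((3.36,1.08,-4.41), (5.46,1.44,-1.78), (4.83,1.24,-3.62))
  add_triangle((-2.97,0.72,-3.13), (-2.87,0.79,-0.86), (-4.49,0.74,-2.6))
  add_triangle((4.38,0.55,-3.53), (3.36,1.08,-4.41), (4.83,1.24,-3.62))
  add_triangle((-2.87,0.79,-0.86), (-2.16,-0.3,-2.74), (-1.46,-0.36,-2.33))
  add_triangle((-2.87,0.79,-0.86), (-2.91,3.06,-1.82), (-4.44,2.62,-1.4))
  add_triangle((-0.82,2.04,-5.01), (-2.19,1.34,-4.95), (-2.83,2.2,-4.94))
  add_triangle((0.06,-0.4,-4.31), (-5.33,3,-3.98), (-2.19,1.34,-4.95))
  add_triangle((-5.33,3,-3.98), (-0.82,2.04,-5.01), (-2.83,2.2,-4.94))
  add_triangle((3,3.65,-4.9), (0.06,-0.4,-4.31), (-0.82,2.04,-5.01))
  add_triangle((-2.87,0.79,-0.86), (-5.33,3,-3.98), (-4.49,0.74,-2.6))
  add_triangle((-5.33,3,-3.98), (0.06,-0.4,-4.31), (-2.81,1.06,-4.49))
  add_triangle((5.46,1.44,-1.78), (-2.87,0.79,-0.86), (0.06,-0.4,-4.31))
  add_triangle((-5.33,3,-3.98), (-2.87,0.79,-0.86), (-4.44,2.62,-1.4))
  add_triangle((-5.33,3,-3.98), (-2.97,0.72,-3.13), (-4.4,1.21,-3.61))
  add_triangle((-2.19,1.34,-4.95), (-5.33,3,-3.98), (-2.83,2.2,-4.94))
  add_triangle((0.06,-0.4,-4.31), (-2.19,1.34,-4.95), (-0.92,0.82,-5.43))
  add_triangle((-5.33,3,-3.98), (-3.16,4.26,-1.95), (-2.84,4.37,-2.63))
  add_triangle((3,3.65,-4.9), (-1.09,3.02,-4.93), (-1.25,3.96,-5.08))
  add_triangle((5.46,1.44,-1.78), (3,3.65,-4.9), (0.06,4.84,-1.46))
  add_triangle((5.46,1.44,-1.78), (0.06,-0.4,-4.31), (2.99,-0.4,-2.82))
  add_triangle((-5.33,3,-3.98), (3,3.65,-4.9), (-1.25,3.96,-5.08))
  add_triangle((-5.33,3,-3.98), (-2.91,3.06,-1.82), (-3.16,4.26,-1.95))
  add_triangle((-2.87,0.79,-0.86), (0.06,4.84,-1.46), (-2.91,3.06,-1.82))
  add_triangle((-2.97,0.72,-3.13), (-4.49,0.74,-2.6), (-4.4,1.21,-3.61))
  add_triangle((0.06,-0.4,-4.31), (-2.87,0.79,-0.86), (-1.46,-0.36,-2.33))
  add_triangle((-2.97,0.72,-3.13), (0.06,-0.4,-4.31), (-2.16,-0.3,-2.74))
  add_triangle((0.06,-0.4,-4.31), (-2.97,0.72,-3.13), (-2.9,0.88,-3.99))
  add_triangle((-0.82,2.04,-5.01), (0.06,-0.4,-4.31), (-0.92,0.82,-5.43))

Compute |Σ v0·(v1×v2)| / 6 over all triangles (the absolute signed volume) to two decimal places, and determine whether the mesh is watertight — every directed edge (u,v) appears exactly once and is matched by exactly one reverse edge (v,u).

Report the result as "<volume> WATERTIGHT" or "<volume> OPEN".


Per-triangle v0·(v1×v2)/6:
  t1: +1.4997
  t2: +0.9328
  t3: +0.8609
  t4: -0.4221
  t5: +3.0425
  t6: +1.5850
  t7: +0.5553
  t8: +1.8473
  t9: +1.6702
  t10: +3.6297
  t11: -5.8552
  t12: +1.9057
  t13: +0.6137
  t14: +0.7529
  t15: -0.7433
  t16: +7.9311
  t17: +3.6058
  t18: +1.3620
  t19: +2.3818
  t20: +6.5898
  t21: +0.1780
  t22: +1.7817
  t23: +0.4629
  t24: -0.4728
  t25: +0.9181
  t26: -0.0471
  t27: -0.5587
  t28: +1.3575
  t29: +1.4937
  t30: +1.5919
  t31: +7.8989
  t32: +1.4851
  t33: +1.2398
  t34: -6.7191
  t35: +1.5423
  t36: +0.7521
  t37: +1.5181
  t38: +0.8614
  t39: +2.1312
  t40: +2.9131
  t41: +13.4702
  t42: -3.9423
  t43: -0.9901
  t44: +0.2605
  t45: +0.6052
  t46: +0.3284
  t47: -1.2301
  t48: +1.6945
  t49: +0.5613
  t50: +0.9453
Σ = +65.7765 → |volume| = 65.78

Directed edges: 150 total; 6 unmatched, e.g. (0.06,4.84,-1.46)→(-5.33,3,-3.98) → open.

65.78 OPEN


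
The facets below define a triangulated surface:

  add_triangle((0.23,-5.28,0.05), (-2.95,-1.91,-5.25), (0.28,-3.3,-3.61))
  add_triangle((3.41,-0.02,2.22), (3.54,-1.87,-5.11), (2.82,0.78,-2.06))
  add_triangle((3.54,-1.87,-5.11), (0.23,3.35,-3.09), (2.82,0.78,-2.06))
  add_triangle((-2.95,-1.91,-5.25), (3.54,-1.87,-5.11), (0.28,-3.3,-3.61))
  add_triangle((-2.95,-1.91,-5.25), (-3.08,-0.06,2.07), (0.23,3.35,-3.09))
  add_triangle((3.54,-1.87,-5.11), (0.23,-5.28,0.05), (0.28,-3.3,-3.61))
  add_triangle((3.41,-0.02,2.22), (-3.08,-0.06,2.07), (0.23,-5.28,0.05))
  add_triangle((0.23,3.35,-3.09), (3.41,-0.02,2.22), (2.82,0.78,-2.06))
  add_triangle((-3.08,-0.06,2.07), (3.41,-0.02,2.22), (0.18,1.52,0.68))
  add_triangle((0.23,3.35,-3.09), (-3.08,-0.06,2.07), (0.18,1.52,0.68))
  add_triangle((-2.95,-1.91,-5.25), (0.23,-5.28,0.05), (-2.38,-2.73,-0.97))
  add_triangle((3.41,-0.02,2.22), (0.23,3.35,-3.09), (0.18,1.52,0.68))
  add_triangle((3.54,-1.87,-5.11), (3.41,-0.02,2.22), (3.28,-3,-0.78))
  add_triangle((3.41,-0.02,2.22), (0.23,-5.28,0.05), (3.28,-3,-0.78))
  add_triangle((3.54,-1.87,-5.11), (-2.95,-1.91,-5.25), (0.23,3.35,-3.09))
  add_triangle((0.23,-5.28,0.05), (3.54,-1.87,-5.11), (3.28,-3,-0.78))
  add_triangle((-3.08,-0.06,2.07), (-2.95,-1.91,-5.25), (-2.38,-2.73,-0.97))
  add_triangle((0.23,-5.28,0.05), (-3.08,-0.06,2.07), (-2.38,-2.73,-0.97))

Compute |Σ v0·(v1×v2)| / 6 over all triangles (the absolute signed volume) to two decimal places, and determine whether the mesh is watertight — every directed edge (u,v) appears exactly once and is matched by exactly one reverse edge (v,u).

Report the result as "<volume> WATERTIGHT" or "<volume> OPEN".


Per-triangle v0·(v1×v2)/6:
  t1: +10.3509
  t2: +7.4511
  t3: +7.8115
  t4: +11.1228
  t5: +15.2126
  t6: +10.4674
  t7: +12.2300
  t8: +5.9538
  t9: +3.5478
  t10: +3.6607
  t11: +8.9266
  t12: +3.8726
  t13: +9.4969
  t14: +8.5772
  t15: +25.1185
  t16: +11.7505
  t17: +7.5201
  t18: +7.2522
Σ = +170.3235 → |volume| = 170.32

Directed edges: 54 total, each appears once with its reverse present → watertight.

170.32 WATERTIGHT


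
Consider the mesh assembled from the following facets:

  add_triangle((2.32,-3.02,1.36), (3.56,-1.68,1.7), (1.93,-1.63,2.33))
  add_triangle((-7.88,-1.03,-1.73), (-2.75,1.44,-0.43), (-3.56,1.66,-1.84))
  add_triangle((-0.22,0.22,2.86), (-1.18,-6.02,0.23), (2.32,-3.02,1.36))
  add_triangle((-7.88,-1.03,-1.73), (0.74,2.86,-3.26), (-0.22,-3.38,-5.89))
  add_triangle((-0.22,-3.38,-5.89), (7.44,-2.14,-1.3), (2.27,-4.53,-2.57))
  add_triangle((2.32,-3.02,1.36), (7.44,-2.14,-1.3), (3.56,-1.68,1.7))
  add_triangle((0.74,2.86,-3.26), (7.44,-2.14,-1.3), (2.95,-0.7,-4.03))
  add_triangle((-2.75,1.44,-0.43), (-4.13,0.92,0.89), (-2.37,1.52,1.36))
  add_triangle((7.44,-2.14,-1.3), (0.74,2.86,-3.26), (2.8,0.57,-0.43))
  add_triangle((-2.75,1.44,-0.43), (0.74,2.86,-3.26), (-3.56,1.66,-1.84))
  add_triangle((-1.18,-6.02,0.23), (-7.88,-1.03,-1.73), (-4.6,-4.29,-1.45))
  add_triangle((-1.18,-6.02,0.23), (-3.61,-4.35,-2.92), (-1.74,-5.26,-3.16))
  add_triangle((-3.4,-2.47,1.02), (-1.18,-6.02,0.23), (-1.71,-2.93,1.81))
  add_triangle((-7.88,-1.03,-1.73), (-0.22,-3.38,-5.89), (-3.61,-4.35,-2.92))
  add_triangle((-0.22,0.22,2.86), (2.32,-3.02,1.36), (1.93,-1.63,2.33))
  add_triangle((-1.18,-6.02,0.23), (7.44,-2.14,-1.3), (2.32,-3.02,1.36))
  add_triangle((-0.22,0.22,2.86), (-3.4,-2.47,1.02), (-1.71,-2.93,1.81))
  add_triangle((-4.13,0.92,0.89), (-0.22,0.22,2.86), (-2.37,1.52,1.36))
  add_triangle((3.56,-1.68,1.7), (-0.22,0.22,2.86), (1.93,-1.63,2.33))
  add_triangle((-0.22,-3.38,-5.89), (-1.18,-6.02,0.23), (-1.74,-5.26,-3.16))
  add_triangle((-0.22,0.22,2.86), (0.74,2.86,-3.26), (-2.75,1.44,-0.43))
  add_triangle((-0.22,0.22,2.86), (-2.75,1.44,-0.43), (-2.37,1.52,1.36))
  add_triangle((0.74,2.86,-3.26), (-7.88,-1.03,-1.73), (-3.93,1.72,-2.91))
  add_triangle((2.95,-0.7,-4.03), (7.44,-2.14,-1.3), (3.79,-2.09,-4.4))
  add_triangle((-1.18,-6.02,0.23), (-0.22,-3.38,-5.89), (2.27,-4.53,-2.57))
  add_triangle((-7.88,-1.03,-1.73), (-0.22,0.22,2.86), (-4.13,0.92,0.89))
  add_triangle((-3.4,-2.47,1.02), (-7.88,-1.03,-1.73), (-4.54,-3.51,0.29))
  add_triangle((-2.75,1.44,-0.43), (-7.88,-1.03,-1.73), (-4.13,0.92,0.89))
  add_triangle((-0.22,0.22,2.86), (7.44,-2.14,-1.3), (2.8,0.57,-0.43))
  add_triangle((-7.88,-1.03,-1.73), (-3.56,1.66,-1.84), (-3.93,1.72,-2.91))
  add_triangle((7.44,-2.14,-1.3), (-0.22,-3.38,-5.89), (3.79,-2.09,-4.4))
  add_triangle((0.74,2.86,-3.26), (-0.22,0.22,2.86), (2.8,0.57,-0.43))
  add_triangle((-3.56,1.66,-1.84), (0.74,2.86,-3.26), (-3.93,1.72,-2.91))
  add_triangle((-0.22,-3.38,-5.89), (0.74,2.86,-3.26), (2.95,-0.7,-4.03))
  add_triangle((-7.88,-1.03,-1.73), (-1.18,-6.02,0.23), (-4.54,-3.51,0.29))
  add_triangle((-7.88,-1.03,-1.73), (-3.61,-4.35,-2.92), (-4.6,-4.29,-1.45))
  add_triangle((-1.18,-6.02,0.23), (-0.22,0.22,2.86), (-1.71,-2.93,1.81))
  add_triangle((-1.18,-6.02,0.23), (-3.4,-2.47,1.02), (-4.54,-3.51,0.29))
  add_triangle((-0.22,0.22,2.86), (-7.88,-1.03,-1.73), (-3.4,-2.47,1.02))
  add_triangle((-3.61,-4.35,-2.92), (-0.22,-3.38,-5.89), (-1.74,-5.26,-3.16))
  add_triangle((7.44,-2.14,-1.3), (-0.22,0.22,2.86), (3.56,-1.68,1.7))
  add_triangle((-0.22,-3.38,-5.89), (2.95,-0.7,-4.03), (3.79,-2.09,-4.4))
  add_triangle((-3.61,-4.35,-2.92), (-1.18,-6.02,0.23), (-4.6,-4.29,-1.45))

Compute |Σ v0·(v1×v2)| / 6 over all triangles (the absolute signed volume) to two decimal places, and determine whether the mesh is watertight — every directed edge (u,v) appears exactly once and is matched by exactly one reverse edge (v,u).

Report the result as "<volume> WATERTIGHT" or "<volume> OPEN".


Per-triangle v0·(v1×v2)/6:
  t1: +1.5011
  t2: +2.9863
  t3: +8.7091
  t4: +36.2634
  t5: +19.2219
  t6: +5.3381
  t7: +12.8150
  t8: +1.1820
  t9: +5.5651
  t10: +2.2260
  t11: +5.7597
  t12: +7.1029
  t13: +3.9131
  t14: +20.3899
  t15: +1.0505
  t16: +13.8517
  t17: +2.9513
  t18: +1.8207
  t19: +1.3624
  t20: +5.7739
  t21: +4.4703
  t22: -0.2870
  t23: +2.6106
  t24: +5.0458
  t25: +17.8535
  t26: +4.9890
  t27: +3.3432
  t28: +3.9130
  t29: +4.8006
  t30: +2.6093
  t31: +8.6087
  t32: +3.9622
  t33: +1.9143
  t34: +13.0347
  t35: +8.0392
  t36: +8.0649
  t37: +2.8202
  t38: +3.1213
  t39: +8.3140
  t40: +7.5870
  t41: +2.7465
  t42: +4.9361
  t43: +7.1751
Σ = +289.4564 → |volume| = 289.46

Directed edges: 129 total; 3 unmatched, e.g. (7.44,-2.14,-1.3)→(2.27,-4.53,-2.57) → open.

289.46 OPEN


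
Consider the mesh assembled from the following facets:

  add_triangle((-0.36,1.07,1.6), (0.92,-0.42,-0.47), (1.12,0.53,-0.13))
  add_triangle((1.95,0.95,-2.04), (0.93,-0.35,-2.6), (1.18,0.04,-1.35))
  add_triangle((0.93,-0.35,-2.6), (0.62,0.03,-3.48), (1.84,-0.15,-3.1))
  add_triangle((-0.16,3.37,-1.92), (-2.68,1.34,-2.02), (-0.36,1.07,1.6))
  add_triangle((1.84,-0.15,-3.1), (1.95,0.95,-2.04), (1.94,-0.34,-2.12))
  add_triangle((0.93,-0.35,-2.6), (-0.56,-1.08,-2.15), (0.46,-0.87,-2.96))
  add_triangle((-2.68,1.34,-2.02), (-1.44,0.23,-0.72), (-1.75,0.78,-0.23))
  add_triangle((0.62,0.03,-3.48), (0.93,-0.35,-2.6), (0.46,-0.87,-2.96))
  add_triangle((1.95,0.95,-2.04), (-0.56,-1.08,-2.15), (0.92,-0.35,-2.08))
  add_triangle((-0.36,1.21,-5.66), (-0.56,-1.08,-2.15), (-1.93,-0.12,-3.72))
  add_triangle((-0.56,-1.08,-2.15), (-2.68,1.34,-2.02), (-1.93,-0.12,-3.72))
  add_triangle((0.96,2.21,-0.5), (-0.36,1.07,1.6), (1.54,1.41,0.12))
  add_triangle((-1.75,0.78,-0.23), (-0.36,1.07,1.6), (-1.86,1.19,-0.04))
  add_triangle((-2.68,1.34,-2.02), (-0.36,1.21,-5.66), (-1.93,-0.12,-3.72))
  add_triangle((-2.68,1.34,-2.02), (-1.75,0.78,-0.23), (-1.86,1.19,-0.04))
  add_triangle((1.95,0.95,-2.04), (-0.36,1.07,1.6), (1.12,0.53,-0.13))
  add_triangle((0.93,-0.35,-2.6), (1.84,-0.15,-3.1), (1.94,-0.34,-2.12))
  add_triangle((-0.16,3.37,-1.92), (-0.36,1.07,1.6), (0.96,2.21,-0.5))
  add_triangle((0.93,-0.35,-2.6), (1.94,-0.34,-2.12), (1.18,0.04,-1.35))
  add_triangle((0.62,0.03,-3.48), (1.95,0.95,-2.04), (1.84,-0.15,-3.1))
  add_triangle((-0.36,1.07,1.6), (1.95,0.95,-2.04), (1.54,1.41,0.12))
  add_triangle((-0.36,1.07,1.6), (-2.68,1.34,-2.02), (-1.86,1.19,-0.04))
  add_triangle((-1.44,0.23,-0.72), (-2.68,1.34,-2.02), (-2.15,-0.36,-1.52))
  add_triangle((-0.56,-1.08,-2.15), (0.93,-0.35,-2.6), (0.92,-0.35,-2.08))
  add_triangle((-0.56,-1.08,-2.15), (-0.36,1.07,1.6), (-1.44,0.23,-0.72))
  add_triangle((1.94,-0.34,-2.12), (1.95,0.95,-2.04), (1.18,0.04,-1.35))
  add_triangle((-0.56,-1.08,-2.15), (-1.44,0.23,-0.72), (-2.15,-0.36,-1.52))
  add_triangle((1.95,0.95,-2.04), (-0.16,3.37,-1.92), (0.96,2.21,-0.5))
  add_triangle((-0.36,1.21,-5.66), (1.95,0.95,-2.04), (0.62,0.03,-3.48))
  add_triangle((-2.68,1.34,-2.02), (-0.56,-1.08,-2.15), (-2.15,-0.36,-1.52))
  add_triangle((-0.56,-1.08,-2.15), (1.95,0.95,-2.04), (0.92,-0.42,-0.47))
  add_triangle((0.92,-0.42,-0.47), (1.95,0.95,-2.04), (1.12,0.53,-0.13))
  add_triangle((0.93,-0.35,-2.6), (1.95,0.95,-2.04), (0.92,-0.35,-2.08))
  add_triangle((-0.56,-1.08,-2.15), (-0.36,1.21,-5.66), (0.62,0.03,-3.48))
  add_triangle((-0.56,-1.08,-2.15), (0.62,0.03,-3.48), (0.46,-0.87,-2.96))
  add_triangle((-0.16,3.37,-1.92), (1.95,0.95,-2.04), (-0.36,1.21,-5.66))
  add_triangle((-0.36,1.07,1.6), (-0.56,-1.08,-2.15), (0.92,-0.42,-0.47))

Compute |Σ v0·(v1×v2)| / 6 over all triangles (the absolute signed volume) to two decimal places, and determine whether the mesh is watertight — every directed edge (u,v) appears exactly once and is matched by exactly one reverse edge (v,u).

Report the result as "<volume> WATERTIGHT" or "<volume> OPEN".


Per-triangle v0·(v1×v2)/6:
  t1: +0.1647
  t2: -0.2527
  t3: +0.2303
  t4: +3.4653
  t5: +0.4600
  t6: -0.0664
  t7: +0.2228
  t8: +0.2570
  t9: -0.4166
  t10: +2.0940
  t11: +0.5387
  t12: +0.7627
  t13: +0.1192
  t14: +3.6537
  t15: +0.1843
  t16: +0.4278
  t17: +0.1542
  t18: +1.4535
  t19: -0.1300
  t20: +0.8590
  t21: -0.4383
  t22: +0.3241
  t23: +0.2122
  t24: +0.1006
  t25: +0.0452
  t26: -0.0325
  t27: -0.1908
  t28: +1.7471
  t29: +1.8086
  t30: +1.1686
  t31: +0.9012
  t32: +0.2914
  t33: +0.1304
  t34: +1.5070
  t35: +0.4469
  t36: +5.8247
  t37: -0.0483
Σ = +27.9795 → |volume| = 27.98

Directed edges: 111 total; 9 unmatched, e.g. (-0.16,3.37,-1.92)→(-2.68,1.34,-2.02) → open.

27.98 OPEN


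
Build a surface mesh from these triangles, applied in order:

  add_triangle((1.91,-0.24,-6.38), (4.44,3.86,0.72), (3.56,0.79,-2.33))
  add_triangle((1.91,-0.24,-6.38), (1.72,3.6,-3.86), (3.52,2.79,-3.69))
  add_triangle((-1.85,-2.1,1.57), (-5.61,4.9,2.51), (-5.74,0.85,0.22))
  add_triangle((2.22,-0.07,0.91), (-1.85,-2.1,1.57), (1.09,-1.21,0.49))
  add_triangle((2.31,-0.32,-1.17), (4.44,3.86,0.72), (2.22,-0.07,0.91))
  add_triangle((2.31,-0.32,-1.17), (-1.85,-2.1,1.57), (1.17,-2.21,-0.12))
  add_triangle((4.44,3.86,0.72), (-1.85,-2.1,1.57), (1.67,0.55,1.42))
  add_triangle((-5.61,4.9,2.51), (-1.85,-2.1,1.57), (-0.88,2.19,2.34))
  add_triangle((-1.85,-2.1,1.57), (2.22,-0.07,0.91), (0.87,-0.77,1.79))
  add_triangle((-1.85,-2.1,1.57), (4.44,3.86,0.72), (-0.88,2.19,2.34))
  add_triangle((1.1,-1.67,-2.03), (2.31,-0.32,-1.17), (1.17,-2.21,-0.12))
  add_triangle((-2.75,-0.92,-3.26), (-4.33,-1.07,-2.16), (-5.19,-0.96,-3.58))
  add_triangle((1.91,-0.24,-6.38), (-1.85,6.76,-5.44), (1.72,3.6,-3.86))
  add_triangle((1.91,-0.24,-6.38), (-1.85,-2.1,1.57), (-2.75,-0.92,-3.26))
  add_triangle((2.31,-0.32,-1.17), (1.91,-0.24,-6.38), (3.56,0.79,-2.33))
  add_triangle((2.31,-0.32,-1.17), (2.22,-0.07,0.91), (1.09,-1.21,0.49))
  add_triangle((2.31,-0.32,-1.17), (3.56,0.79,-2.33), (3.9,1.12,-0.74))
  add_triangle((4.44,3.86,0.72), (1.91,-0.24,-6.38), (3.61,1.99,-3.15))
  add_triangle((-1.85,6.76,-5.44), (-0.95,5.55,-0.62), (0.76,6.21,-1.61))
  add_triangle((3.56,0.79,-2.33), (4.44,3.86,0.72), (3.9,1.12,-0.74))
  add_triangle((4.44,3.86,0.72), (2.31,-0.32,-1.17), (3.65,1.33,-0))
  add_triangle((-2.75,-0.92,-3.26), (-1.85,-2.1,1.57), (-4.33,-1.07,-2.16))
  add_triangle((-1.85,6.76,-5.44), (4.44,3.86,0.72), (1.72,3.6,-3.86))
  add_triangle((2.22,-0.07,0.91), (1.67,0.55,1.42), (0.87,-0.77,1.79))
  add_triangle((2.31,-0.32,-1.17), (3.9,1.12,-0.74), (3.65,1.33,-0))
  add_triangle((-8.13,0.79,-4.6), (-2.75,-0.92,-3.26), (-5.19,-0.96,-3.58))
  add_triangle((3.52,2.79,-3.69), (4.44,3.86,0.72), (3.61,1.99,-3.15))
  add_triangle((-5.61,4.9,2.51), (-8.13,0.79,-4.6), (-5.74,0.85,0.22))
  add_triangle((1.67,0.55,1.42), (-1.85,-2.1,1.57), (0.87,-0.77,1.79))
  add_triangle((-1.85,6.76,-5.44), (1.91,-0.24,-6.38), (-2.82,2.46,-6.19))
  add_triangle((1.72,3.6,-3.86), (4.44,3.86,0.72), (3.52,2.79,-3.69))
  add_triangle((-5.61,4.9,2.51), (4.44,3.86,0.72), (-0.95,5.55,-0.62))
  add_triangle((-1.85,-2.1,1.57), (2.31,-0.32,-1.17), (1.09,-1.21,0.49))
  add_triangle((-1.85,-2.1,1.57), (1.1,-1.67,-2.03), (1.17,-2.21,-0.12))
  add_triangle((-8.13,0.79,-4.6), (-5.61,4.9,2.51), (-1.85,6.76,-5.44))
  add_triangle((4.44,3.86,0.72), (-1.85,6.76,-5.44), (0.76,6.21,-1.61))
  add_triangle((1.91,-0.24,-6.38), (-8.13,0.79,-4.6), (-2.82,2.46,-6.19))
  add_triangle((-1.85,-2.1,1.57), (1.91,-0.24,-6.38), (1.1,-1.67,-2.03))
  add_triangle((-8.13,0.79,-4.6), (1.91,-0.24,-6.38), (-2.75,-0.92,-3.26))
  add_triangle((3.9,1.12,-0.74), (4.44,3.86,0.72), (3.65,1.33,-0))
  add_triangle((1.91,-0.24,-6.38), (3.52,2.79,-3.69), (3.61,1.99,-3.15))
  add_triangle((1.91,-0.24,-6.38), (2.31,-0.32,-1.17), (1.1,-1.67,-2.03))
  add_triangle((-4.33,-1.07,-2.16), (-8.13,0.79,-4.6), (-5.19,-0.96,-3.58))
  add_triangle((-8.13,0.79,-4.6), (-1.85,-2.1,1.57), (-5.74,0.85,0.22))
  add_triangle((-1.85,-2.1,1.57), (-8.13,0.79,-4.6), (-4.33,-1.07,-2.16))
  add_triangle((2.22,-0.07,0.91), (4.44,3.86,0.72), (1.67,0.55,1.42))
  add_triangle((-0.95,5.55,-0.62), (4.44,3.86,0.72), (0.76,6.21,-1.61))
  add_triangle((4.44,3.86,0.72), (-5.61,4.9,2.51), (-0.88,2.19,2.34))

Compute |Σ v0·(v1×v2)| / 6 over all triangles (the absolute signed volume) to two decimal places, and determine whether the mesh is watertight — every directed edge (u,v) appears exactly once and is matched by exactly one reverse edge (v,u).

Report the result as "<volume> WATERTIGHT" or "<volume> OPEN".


353.24 OPEN

Per-triangle v0·(v1×v2)/6:
  t1: +7.3217
  t2: +7.8610
  t3: +11.0479
  t4: +0.9783
  t5: +3.2336
  t6: +0.0704
  t7: +0.8299
  t8: +7.7485
  t9: +0.5050
  t10: +4.9925
  t11: +1.4374
  t12: +0.6114
  t13: +18.0331
  t14: +7.3840
  t15: +2.6689
  t16: +0.9248
  t17: +0.9471
  t18: -0.4318
  t19: +8.4870
  t20: +2.5439
  t21: -1.0870
  t22: +2.6711
  t23: +17.6252
  t24: +0.5217
  t25: +0.3087
  t26: +2.3459
  t27: +2.8741
  t28: +18.2117
  t29: +0.4885
  t30: +24.6473
  t31: +7.4636
  t32: +19.5060
  t33: +0.6873
  t34: +1.9817
  t35: +76.6053
  t36: +10.3740
  t37: +22.4372
  t38: +3.4686
  t39: +11.8763
  t40: +0.8775
  t41: +2.8905
  t42: +3.1764
  t43: +1.8751
  t44: +11.7483
  t45: +4.3901
  t46: +1.3337
  t47: +6.2643
  t48: +10.4846
Σ = +353.2422 → |volume| = 353.24

Directed edges: 144 total; 6 unmatched, e.g. (-1.85,6.76,-5.44)→(-0.95,5.55,-0.62) → open.
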